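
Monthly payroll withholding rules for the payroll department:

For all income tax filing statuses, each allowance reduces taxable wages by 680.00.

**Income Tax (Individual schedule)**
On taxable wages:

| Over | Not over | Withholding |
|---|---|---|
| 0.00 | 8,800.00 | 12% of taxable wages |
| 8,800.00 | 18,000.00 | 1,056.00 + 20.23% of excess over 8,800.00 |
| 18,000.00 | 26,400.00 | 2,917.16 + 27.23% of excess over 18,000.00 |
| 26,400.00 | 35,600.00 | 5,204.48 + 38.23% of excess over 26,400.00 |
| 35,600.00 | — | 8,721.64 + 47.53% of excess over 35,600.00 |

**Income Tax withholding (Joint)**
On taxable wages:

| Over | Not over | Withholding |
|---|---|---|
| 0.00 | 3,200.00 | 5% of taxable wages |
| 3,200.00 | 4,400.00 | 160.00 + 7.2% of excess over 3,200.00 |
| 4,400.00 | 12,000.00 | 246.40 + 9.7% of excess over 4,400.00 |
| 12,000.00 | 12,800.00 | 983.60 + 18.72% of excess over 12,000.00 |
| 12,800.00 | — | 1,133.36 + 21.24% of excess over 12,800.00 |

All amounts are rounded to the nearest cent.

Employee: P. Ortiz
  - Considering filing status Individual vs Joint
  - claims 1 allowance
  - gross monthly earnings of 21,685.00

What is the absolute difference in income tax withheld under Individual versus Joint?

859.32

Income Tax (Individual): taxable = 21,685.00 − 1×680.00 = 21,005.00
  2,917.16 + 27.23% × (21,005.00 − 18,000.00) = 2,917.16 + 27.23% × 3,005.00 = 3,735.42
Income Tax (Joint): taxable = 21,685.00 − 1×680.00 = 21,005.00
  1,133.36 + 21.24% × (21,005.00 − 12,800.00) = 1,133.36 + 21.24% × 8,205.00 = 2,876.10
Difference: |3,735.42 − 2,876.10| = 859.32 (higher under Individual)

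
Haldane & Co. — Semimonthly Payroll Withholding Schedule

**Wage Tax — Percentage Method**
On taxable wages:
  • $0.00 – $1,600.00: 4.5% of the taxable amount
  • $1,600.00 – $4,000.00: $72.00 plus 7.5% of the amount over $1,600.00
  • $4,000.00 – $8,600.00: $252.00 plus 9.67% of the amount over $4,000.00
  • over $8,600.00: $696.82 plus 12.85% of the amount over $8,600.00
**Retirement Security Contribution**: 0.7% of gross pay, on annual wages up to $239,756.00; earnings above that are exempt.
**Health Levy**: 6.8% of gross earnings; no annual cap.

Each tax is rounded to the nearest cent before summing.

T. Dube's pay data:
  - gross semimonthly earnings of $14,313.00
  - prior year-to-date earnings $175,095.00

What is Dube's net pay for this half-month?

Wage Tax: taxable = $14,313.00
  $696.82 + 12.85% × ($14,313.00 − $8,600.00) = $696.82 + 12.85% × $5,713.00 = $1,430.94
Retirement Security Contribution: 0.7% × $14,313.00 = $100.19
Health Levy: 6.8% × $14,313.00 = $973.28
Total withheld: $1,430.94 + $100.19 + $973.28 = $2,504.41
Net pay: $14,313.00 − $2,504.41 = $11,808.59

$11,808.59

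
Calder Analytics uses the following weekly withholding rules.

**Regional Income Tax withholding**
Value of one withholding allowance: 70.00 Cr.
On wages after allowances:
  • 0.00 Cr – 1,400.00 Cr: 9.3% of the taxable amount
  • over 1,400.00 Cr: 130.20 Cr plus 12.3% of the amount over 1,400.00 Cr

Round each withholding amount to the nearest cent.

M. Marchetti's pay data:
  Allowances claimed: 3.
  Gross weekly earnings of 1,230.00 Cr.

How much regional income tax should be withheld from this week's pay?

Regional Income Tax: taxable = 1,230.00 Cr − 3×70.00 Cr = 1,020.00 Cr
  9.3% × 1,020.00 Cr = 94.86 Cr

94.86 Cr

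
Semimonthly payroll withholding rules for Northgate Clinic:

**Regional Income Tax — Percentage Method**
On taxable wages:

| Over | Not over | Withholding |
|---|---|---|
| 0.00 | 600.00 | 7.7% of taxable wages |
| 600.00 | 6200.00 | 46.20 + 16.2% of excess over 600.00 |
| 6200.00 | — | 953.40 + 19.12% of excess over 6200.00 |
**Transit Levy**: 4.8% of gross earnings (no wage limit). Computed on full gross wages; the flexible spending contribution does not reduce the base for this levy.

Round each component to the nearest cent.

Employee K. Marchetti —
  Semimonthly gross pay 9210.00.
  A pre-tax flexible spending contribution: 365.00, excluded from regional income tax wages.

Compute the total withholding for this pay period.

1901.20

Regional Income Tax: taxable = 9210.00 − 365.00 = 8845.00
  953.40 + 19.12% × (8845.00 − 6200.00) = 953.40 + 19.12% × 2645.00 = 1459.12
Transit Levy: 4.8% × 9210.00 = 442.08
Total: 1459.12 + 442.08 = 1901.20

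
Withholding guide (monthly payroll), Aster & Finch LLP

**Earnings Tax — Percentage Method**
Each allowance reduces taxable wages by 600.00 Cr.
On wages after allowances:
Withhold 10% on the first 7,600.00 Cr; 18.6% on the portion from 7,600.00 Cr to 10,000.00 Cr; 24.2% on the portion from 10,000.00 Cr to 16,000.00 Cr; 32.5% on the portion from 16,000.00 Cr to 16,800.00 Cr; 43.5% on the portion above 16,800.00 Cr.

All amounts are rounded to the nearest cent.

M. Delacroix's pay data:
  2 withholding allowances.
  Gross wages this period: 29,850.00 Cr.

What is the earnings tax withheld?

8,073.15 Cr

Earnings Tax: taxable = 29,850.00 Cr − 2×600.00 Cr = 28,650.00 Cr
  2,918.40 Cr + 43.5% × (28,650.00 Cr − 16,800.00 Cr) = 2,918.40 Cr + 43.5% × 11,850.00 Cr = 8,073.15 Cr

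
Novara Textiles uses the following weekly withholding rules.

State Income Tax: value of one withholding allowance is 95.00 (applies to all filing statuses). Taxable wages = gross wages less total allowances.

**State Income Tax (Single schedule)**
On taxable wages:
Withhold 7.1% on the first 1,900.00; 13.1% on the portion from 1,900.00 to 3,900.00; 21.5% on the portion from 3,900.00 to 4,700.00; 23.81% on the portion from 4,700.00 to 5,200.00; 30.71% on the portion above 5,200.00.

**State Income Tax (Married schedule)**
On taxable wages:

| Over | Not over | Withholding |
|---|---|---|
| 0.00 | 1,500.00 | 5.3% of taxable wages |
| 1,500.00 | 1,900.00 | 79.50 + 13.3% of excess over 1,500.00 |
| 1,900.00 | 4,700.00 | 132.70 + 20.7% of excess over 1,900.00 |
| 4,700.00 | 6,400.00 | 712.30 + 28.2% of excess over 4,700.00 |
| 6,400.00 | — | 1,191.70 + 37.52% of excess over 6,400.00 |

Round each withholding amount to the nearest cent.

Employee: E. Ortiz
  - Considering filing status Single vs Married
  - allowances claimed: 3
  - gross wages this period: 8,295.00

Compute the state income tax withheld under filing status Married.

1,795.77

State Income Tax (Married): taxable = 8,295.00 − 3×95.00 = 8,010.00
  1,191.70 + 37.52% × (8,010.00 − 6,400.00) = 1,191.70 + 37.52% × 1,610.00 = 1,795.77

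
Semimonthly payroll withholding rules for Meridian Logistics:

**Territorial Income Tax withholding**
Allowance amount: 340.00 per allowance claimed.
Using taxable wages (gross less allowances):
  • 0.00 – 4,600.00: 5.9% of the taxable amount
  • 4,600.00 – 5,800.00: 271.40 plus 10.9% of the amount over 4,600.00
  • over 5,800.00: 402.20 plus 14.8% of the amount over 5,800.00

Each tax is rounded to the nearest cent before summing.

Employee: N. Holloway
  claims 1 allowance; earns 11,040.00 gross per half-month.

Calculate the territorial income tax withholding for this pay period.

1,127.40

Territorial Income Tax: taxable = 11,040.00 − 1×340.00 = 10,700.00
  402.20 + 14.8% × (10,700.00 − 5,800.00) = 402.20 + 14.8% × 4,900.00 = 1,127.40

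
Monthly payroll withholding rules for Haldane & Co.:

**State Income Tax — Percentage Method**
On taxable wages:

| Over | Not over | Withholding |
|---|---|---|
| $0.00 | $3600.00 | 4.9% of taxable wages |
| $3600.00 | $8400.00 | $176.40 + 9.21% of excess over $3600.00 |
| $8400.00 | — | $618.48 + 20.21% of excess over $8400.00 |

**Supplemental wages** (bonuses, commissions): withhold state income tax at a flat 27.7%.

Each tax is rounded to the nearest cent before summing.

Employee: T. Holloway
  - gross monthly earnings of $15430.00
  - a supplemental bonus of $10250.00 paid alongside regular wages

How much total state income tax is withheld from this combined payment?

$4878.49

State Income Tax: taxable = $15430.00
  $618.48 + 20.21% × ($15430.00 − $8400.00) = $618.48 + 20.21% × $7030.00 = $2039.24
Supplemental (27.7% flat on bonus): 27.7% × $10250.00 = $2839.25
Total state income tax: $2039.24 + $2839.25 = $4878.49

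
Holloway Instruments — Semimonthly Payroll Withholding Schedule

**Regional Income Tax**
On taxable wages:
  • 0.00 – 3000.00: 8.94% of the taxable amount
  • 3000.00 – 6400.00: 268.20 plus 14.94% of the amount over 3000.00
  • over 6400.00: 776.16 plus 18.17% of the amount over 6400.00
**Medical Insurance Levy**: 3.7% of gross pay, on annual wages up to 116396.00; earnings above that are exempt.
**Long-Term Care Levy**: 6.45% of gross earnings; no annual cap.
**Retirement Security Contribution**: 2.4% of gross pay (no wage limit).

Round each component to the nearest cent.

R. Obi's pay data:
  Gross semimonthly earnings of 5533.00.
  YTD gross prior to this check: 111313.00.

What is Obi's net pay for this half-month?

Regional Income Tax: taxable = 5533.00
  268.20 + 14.94% × (5533.00 − 3000.00) = 268.20 + 14.94% × 2533.00 = 646.63
Medical Insurance Levy: cap 116396.00 − YTD 111313.00 = 5083.00 subject; 3.7% × 5083.00 = 188.07
Long-Term Care Levy: 6.45% × 5533.00 = 356.88
Retirement Security Contribution: 2.4% × 5533.00 = 132.79
Total withheld: 646.63 + 188.07 + 356.88 + 132.79 = 1324.37
Net pay: 5533.00 − 1324.37 = 4208.63

4208.63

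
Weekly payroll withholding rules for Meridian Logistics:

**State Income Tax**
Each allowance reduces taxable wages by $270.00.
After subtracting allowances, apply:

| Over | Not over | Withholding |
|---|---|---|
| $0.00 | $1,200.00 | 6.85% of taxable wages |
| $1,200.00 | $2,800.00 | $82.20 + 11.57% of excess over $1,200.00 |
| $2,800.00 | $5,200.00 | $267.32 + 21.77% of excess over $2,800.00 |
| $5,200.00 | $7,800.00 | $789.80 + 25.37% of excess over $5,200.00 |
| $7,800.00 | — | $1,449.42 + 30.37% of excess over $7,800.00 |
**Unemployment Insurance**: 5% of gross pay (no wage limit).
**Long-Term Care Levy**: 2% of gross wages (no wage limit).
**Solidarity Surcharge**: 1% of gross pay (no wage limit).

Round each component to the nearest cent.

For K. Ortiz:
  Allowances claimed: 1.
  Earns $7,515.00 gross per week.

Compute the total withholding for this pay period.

$1,909.82

State Income Tax: taxable = $7,515.00 − 1×$270.00 = $7,245.00
  $789.80 + 25.37% × ($7,245.00 − $5,200.00) = $789.80 + 25.37% × $2,045.00 = $1,308.62
Unemployment Insurance: 5% × $7,515.00 = $375.75
Long-Term Care Levy: 2% × $7,515.00 = $150.30
Solidarity Surcharge: 1% × $7,515.00 = $75.15
Total: $1,308.62 + $375.75 + $150.30 + $75.15 = $1,909.82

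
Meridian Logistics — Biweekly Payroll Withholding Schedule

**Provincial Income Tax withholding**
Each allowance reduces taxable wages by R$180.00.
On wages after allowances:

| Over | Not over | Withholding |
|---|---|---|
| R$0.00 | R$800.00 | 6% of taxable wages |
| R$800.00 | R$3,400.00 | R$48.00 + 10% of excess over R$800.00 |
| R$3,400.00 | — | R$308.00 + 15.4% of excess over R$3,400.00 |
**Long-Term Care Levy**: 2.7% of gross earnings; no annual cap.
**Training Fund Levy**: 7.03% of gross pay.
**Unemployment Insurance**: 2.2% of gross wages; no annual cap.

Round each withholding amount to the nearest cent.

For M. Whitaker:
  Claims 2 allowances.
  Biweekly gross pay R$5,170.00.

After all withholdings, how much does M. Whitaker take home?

R$4,028.08

Provincial Income Tax: taxable = R$5,170.00 − 2×R$180.00 = R$4,810.00
  R$308.00 + 15.4% × (R$4,810.00 − R$3,400.00) = R$308.00 + 15.4% × R$1,410.00 = R$525.14
Long-Term Care Levy: 2.7% × R$5,170.00 = R$139.59
Training Fund Levy: 7.03% × R$5,170.00 = R$363.45
Unemployment Insurance: 2.2% × R$5,170.00 = R$113.74
Total withheld: R$525.14 + R$139.59 + R$363.45 + R$113.74 = R$1,141.92
Net pay: R$5,170.00 − R$1,141.92 = R$4,028.08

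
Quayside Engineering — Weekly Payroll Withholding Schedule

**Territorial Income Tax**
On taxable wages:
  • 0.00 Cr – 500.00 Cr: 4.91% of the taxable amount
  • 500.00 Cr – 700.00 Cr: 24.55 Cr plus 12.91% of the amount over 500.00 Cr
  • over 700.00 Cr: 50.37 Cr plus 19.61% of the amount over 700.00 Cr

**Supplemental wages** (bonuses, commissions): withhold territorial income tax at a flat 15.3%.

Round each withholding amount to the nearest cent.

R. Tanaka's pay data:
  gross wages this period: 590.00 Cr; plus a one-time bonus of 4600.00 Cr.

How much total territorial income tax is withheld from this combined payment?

739.97 Cr

Territorial Income Tax: taxable = 590.00 Cr
  24.55 Cr + 12.91% × (590.00 Cr − 500.00 Cr) = 24.55 Cr + 12.91% × 90.00 Cr = 36.17 Cr
Supplemental (15.3% flat on bonus): 15.3% × 4600.00 Cr = 703.80 Cr
Total territorial income tax: 36.17 Cr + 703.80 Cr = 739.97 Cr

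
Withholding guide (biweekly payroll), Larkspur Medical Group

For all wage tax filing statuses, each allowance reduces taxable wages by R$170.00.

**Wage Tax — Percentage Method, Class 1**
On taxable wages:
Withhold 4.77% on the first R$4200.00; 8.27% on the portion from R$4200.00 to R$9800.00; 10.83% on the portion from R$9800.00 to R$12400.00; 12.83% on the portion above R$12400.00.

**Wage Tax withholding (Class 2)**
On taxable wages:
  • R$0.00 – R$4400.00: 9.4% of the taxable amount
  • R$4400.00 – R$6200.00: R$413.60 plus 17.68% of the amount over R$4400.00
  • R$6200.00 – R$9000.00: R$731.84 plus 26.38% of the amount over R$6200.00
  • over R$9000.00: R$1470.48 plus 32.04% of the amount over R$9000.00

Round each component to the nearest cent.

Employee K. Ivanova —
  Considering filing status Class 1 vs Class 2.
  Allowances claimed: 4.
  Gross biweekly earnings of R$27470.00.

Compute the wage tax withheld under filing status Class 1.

R$2791.28

Wage Tax (Class 1): taxable = R$27470.00 − 4×R$170.00 = R$26790.00
  R$945.04 + 12.83% × (R$26790.00 − R$12400.00) = R$945.04 + 12.83% × R$14390.00 = R$2791.28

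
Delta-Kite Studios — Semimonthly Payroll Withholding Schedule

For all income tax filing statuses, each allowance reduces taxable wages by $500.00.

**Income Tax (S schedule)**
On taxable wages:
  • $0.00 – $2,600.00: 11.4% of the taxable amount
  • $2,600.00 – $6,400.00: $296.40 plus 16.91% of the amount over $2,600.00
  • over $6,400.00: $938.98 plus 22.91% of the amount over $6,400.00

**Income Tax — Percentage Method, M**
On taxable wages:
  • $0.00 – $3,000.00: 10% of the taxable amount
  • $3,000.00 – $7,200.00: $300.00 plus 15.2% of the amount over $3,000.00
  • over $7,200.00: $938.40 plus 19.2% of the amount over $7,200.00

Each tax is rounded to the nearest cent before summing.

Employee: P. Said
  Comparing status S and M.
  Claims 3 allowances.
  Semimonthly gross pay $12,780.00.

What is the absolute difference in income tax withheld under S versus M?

Income Tax (S): taxable = $12,780.00 − 3×$500.00 = $11,280.00
  $938.98 + 22.91% × ($11,280.00 − $6,400.00) = $938.98 + 22.91% × $4,880.00 = $2,056.99
Income Tax (M): taxable = $12,780.00 − 3×$500.00 = $11,280.00
  $938.40 + 19.2% × ($11,280.00 − $7,200.00) = $938.40 + 19.2% × $4,080.00 = $1,721.76
Difference: |$2,056.99 − $1,721.76| = $335.23 (higher under S)

$335.23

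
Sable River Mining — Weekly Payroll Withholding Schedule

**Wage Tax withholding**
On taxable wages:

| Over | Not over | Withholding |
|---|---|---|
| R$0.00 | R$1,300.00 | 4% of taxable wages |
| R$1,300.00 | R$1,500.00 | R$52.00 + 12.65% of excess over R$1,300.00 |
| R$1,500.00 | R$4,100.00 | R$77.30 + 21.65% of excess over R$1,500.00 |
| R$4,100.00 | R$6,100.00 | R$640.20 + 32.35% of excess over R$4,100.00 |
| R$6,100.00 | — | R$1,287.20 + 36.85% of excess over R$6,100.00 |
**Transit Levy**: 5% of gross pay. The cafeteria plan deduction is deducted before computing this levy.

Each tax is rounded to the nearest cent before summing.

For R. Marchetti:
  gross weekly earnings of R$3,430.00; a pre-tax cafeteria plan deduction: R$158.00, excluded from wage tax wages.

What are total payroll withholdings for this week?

Wage Tax: taxable = R$3,430.00 − R$158.00 = R$3,272.00
  R$77.30 + 21.65% × (R$3,272.00 − R$1,500.00) = R$77.30 + 21.65% × R$1,772.00 = R$460.94
Transit Levy: 5% × R$3,272.00 = R$163.60
Total: R$460.94 + R$163.60 = R$624.54

R$624.54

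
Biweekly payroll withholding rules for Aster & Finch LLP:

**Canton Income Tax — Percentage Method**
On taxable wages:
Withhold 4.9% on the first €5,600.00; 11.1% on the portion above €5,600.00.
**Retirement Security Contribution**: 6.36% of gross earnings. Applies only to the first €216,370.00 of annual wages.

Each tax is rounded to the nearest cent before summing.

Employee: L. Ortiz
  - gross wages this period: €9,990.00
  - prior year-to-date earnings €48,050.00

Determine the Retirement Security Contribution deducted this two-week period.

€635.36

Retirement Security Contribution: 6.36% × €9,990.00 = €635.36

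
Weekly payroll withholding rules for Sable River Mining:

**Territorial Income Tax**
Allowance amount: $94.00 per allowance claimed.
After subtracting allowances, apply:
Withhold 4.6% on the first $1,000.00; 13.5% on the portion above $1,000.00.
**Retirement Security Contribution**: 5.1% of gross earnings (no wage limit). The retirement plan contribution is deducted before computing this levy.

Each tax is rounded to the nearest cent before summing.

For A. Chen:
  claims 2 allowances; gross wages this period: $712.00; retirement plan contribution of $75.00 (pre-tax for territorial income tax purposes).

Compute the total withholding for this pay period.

Territorial Income Tax: taxable = $712.00 − $75.00 − 2×$94.00 = $449.00
  4.6% × $449.00 = $20.65
Retirement Security Contribution: 5.1% × $637.00 = $32.49
Total: $20.65 + $32.49 = $53.14

$53.14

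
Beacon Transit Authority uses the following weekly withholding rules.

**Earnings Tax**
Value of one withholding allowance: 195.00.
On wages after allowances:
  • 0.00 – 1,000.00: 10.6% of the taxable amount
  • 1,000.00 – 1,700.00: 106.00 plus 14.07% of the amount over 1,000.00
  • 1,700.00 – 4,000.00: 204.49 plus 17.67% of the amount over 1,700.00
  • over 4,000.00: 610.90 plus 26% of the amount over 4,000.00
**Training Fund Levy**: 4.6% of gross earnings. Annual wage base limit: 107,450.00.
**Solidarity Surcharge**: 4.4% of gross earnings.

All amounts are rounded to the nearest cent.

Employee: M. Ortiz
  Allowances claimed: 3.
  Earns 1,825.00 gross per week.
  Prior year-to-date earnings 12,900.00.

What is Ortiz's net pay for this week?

1,520.98

Earnings Tax: taxable = 1,825.00 − 3×195.00 = 1,240.00
  106.00 + 14.07% × (1,240.00 − 1,000.00) = 106.00 + 14.07% × 240.00 = 139.77
Training Fund Levy: 4.6% × 1,825.00 = 83.95
Solidarity Surcharge: 4.4% × 1,825.00 = 80.30
Total withheld: 139.77 + 83.95 + 80.30 = 304.02
Net pay: 1,825.00 − 304.02 = 1,520.98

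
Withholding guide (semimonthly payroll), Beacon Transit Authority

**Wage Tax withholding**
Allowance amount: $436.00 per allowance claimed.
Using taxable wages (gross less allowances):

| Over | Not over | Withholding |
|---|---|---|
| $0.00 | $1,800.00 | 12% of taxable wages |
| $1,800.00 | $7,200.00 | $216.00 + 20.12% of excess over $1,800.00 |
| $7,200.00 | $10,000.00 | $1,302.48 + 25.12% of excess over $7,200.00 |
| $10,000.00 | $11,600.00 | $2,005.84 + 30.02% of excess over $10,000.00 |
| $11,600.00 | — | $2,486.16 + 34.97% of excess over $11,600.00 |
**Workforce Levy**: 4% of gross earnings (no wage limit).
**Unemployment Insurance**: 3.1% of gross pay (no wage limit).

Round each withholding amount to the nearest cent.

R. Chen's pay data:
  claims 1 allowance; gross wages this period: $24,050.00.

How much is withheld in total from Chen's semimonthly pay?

$8,395.01

Wage Tax: taxable = $24,050.00 − 1×$436.00 = $23,614.00
  $2,486.16 + 34.97% × ($23,614.00 − $11,600.00) = $2,486.16 + 34.97% × $12,014.00 = $6,687.46
Workforce Levy: 4% × $24,050.00 = $962.00
Unemployment Insurance: 3.1% × $24,050.00 = $745.55
Total: $6,687.46 + $962.00 + $745.55 = $8,395.01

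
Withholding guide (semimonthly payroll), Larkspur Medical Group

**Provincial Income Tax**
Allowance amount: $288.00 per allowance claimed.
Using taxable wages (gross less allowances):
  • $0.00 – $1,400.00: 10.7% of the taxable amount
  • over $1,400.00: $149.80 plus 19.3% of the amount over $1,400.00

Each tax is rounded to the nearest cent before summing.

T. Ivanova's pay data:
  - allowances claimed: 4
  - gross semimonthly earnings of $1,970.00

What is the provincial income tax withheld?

$87.53

Provincial Income Tax: taxable = $1,970.00 − 4×$288.00 = $818.00
  10.7% × $818.00 = $87.53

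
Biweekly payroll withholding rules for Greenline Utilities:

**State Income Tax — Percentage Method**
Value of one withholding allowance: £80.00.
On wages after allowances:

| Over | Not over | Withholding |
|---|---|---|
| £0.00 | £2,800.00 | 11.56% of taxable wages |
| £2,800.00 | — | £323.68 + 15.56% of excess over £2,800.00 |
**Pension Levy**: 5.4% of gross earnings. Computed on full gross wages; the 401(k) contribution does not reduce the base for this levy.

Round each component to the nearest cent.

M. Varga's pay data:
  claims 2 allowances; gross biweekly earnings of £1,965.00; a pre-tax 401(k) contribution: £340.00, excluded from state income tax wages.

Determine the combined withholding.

£275.46

State Income Tax: taxable = £1,965.00 − £340.00 − 2×£80.00 = £1,465.00
  11.56% × £1,465.00 = £169.35
Pension Levy: 5.4% × £1,965.00 = £106.11
Total: £169.35 + £106.11 = £275.46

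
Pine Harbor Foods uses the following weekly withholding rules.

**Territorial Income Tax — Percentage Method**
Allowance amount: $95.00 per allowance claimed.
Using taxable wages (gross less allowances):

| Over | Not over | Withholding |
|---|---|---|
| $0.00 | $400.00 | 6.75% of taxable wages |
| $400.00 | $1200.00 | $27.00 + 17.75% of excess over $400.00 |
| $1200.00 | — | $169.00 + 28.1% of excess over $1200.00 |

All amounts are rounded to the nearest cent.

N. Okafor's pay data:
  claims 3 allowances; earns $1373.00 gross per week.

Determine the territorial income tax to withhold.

$149.12

Territorial Income Tax: taxable = $1373.00 − 3×$95.00 = $1088.00
  $27.00 + 17.75% × ($1088.00 − $400.00) = $27.00 + 17.75% × $688.00 = $149.12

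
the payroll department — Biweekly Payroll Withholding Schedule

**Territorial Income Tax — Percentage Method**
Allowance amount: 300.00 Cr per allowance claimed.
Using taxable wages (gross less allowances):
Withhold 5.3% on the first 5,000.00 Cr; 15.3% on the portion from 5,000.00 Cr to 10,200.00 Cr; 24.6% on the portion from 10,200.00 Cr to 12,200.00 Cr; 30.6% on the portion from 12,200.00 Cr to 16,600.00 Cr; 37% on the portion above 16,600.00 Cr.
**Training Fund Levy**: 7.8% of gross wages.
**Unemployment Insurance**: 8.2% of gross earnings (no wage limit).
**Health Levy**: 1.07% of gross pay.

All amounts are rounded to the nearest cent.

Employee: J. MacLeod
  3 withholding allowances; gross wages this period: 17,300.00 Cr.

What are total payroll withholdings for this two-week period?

5,790.91 Cr

Territorial Income Tax: taxable = 17,300.00 Cr − 3×300.00 Cr = 16,400.00 Cr
  1,552.60 Cr + 30.6% × (16,400.00 Cr − 12,200.00 Cr) = 1,552.60 Cr + 30.6% × 4,200.00 Cr = 2,837.80 Cr
Training Fund Levy: 7.8% × 17,300.00 Cr = 1,349.40 Cr
Unemployment Insurance: 8.2% × 17,300.00 Cr = 1,418.60 Cr
Health Levy: 1.07% × 17,300.00 Cr = 185.11 Cr
Total: 2,837.80 Cr + 1,349.40 Cr + 1,418.60 Cr + 185.11 Cr = 5,790.91 Cr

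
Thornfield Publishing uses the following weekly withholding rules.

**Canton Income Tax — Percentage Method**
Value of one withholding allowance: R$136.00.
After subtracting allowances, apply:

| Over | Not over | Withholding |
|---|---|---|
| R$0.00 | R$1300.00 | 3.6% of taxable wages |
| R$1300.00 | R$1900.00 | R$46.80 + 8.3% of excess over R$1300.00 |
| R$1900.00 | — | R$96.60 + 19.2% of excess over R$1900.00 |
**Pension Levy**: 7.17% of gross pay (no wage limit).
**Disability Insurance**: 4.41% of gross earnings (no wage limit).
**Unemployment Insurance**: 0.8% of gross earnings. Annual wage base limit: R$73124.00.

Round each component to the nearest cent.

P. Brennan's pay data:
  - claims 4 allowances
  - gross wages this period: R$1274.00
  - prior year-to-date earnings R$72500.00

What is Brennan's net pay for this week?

Canton Income Tax: taxable = R$1274.00 − 4×R$136.00 = R$730.00
  3.6% × R$730.00 = R$26.28
Pension Levy: 7.17% × R$1274.00 = R$91.35
Disability Insurance: 4.41% × R$1274.00 = R$56.18
Unemployment Insurance: cap R$73124.00 − YTD R$72500.00 = R$624.00 subject; 0.8% × R$624.00 = R$4.99
Total withheld: R$26.28 + R$91.35 + R$56.18 + R$4.99 = R$178.80
Net pay: R$1274.00 − R$178.80 = R$1095.20

R$1095.20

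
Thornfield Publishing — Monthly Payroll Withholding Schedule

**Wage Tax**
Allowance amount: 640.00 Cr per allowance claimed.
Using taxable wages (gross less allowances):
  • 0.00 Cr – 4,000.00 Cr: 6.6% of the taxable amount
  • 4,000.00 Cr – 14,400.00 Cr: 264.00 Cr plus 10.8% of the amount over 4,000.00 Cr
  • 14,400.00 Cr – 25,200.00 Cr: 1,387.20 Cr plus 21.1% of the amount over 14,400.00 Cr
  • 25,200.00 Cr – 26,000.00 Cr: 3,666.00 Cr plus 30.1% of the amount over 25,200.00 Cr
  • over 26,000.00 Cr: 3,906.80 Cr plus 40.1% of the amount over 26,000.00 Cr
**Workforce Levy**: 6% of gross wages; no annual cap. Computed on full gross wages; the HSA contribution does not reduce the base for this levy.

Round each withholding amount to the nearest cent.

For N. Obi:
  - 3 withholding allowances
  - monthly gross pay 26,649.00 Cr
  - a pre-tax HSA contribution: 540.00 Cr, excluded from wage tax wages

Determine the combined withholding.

5,051.62 Cr

Wage Tax: taxable = 26,649.00 Cr − 540.00 Cr − 3×640.00 Cr = 24,189.00 Cr
  1,387.20 Cr + 21.1% × (24,189.00 Cr − 14,400.00 Cr) = 1,387.20 Cr + 21.1% × 9,789.00 Cr = 3,452.68 Cr
Workforce Levy: 6% × 26,649.00 Cr = 1,598.94 Cr
Total: 3,452.68 Cr + 1,598.94 Cr = 5,051.62 Cr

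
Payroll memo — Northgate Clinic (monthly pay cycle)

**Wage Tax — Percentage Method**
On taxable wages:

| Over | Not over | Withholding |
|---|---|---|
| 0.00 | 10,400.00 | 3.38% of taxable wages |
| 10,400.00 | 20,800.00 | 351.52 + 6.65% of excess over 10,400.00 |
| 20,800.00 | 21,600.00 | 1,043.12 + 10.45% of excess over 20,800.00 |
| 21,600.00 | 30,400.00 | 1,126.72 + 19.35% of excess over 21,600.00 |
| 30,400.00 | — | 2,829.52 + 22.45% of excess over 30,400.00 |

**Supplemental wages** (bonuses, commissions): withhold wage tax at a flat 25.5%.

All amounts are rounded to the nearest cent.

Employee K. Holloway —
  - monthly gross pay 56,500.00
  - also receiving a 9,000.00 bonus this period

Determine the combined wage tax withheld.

Wage Tax: taxable = 56,500.00
  2,829.52 + 22.45% × (56,500.00 − 30,400.00) = 2,829.52 + 22.45% × 26,100.00 = 8,688.97
Supplemental (25.5% flat on bonus): 25.5% × 9,000.00 = 2,295.00
Total wage tax: 8,688.97 + 2,295.00 = 10,983.97

10,983.97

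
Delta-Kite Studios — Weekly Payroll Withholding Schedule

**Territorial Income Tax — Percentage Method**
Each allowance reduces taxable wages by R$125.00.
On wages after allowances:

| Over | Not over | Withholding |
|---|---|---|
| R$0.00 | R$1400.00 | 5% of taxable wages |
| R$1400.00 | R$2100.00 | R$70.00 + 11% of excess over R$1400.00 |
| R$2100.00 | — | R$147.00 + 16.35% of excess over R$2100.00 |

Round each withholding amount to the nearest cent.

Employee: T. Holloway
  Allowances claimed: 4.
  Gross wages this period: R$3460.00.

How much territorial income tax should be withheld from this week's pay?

Territorial Income Tax: taxable = R$3460.00 − 4×R$125.00 = R$2960.00
  R$147.00 + 16.35% × (R$2960.00 − R$2100.00) = R$147.00 + 16.35% × R$860.00 = R$287.61

R$287.61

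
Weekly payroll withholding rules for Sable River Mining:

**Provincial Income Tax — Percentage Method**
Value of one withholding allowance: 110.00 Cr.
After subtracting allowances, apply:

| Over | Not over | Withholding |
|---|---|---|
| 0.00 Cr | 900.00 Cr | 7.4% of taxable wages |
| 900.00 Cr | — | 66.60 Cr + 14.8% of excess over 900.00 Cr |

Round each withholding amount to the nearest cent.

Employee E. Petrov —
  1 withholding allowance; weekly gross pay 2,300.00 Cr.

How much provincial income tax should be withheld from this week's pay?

Provincial Income Tax: taxable = 2,300.00 Cr − 1×110.00 Cr = 2,190.00 Cr
  66.60 Cr + 14.8% × (2,190.00 Cr − 900.00 Cr) = 66.60 Cr + 14.8% × 1,290.00 Cr = 257.52 Cr

257.52 Cr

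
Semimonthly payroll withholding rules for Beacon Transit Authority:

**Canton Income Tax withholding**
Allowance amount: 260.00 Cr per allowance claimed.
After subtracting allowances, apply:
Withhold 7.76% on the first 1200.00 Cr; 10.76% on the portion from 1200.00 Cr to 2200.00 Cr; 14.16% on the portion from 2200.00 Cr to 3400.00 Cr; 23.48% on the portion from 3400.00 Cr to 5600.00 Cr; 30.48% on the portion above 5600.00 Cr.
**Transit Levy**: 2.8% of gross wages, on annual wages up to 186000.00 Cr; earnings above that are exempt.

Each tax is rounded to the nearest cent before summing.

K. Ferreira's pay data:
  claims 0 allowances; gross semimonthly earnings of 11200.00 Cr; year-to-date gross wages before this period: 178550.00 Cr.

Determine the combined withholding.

Canton Income Tax: taxable = 11200.00 Cr
  887.20 Cr + 30.48% × (11200.00 Cr − 5600.00 Cr) = 887.20 Cr + 30.48% × 5600.00 Cr = 2594.08 Cr
Transit Levy: cap 186000.00 Cr − YTD 178550.00 Cr = 7450.00 Cr subject; 2.8% × 7450.00 Cr = 208.60 Cr
Total: 2594.08 Cr + 208.60 Cr = 2802.68 Cr

2802.68 Cr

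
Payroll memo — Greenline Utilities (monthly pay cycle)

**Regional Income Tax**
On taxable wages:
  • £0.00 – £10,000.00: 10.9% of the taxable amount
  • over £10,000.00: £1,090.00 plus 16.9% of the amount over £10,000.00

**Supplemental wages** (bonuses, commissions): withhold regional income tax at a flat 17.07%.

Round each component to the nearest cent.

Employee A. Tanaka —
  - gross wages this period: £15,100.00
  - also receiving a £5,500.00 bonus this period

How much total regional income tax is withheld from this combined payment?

£2,890.75

Regional Income Tax: taxable = £15,100.00
  £1,090.00 + 16.9% × (£15,100.00 − £10,000.00) = £1,090.00 + 16.9% × £5,100.00 = £1,951.90
Supplemental (17.07% flat on bonus): 17.07% × £5,500.00 = £938.85
Total regional income tax: £1,951.90 + £938.85 = £2,890.75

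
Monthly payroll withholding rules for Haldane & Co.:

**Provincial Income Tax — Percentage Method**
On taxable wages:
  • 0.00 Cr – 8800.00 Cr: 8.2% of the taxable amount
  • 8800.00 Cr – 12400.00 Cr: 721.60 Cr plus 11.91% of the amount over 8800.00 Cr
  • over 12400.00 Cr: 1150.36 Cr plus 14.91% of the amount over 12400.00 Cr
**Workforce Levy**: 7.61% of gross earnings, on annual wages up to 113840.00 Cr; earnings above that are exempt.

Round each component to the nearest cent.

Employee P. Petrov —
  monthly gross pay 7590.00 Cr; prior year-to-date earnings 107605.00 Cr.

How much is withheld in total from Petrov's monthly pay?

1096.86 Cr

Provincial Income Tax: taxable = 7590.00 Cr
  8.2% × 7590.00 Cr = 622.38 Cr
Workforce Levy: cap 113840.00 Cr − YTD 107605.00 Cr = 6235.00 Cr subject; 7.61% × 6235.00 Cr = 474.48 Cr
Total: 622.38 Cr + 474.48 Cr = 1096.86 Cr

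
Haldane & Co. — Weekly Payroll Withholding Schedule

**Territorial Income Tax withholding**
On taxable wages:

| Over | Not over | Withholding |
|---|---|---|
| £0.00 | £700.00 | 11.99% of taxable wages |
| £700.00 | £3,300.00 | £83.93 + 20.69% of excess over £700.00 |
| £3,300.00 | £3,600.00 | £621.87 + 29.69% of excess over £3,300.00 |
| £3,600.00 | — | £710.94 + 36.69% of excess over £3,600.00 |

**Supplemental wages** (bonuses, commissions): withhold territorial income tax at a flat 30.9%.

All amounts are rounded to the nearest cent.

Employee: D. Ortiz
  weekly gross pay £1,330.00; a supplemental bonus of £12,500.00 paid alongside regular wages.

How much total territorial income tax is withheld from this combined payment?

Territorial Income Tax: taxable = £1,330.00
  £83.93 + 20.69% × (£1,330.00 − £700.00) = £83.93 + 20.69% × £630.00 = £214.28
Supplemental (30.9% flat on bonus): 30.9% × £12,500.00 = £3,862.50
Total territorial income tax: £214.28 + £3,862.50 = £4,076.78

£4,076.78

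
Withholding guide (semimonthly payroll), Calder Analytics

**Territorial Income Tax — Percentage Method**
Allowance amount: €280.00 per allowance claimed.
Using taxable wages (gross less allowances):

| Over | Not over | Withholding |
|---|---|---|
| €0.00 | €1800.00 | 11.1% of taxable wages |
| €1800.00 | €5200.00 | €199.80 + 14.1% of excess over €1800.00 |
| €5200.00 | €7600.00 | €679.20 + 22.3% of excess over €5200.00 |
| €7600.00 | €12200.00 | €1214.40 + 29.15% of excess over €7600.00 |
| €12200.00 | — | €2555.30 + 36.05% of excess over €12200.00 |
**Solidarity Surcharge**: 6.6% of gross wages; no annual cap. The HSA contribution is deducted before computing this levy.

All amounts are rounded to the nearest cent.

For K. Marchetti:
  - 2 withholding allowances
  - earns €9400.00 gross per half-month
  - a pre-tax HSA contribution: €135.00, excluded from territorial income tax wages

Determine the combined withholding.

Territorial Income Tax: taxable = €9400.00 − €135.00 − 2×€280.00 = €8705.00
  €1214.40 + 29.15% × (€8705.00 − €7600.00) = €1214.40 + 29.15% × €1105.00 = €1536.51
Solidarity Surcharge: 6.6% × €9265.00 = €611.49
Total: €1536.51 + €611.49 = €2148.00

€2148.00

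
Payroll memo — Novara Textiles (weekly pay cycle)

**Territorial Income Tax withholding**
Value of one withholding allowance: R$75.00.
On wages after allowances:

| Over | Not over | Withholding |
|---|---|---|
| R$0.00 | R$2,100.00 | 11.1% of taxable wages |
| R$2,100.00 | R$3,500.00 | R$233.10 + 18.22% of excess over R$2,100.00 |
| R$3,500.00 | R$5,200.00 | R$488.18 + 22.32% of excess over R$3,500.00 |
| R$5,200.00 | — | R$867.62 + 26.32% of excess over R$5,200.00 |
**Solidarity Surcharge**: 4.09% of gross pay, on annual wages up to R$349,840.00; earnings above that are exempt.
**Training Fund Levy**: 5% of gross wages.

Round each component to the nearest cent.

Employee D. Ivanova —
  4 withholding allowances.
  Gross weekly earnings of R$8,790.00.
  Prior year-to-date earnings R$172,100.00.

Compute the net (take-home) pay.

Territorial Income Tax: taxable = R$8,790.00 − 4×R$75.00 = R$8,490.00
  R$867.62 + 26.32% × (R$8,490.00 − R$5,200.00) = R$867.62 + 26.32% × R$3,290.00 = R$1,733.55
Solidarity Surcharge: 4.09% × R$8,790.00 = R$359.51
Training Fund Levy: 5% × R$8,790.00 = R$439.50
Total withheld: R$1,733.55 + R$359.51 + R$439.50 = R$2,532.56
Net pay: R$8,790.00 − R$2,532.56 = R$6,257.44

R$6,257.44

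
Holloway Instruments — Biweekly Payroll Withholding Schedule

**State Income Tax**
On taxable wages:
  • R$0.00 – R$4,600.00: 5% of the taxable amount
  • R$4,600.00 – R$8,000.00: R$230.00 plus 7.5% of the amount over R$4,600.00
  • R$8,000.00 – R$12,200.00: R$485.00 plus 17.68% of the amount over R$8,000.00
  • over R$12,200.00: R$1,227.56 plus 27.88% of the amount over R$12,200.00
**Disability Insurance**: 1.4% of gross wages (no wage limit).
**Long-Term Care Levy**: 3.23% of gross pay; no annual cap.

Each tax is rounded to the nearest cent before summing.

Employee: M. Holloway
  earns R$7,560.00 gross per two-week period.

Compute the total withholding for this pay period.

R$802.03

State Income Tax: taxable = R$7,560.00
  R$230.00 + 7.5% × (R$7,560.00 − R$4,600.00) = R$230.00 + 7.5% × R$2,960.00 = R$452.00
Disability Insurance: 1.4% × R$7,560.00 = R$105.84
Long-Term Care Levy: 3.23% × R$7,560.00 = R$244.19
Total: R$452.00 + R$105.84 + R$244.19 = R$802.03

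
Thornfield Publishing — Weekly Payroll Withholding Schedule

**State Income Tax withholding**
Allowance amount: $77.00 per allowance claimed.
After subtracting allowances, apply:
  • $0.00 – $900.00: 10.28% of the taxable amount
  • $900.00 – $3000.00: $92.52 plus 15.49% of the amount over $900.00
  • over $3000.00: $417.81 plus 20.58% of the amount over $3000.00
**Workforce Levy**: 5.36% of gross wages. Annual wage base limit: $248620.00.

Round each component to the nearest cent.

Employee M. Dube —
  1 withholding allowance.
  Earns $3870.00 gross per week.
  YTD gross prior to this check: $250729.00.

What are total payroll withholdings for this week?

$581.01

State Income Tax: taxable = $3870.00 − 1×$77.00 = $3793.00
  $417.81 + 20.58% × ($3793.00 − $3000.00) = $417.81 + 20.58% × $793.00 = $581.01
Workforce Levy: YTD $250729.00 ≥ cap $248620.00 → $0.00
Total: $581.01 + $0.00 = $581.01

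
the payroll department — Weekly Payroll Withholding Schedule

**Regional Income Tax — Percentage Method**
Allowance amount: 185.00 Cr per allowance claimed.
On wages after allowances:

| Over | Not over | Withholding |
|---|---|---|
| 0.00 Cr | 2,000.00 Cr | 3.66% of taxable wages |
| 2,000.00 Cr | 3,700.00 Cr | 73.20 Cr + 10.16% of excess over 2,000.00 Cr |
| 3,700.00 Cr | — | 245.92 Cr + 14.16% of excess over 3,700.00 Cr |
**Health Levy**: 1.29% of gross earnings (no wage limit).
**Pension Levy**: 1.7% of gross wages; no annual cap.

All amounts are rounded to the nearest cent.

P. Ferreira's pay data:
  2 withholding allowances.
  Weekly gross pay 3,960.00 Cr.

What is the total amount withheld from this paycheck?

353.14 Cr

Regional Income Tax: taxable = 3,960.00 Cr − 2×185.00 Cr = 3,590.00 Cr
  73.20 Cr + 10.16% × (3,590.00 Cr − 2,000.00 Cr) = 73.20 Cr + 10.16% × 1,590.00 Cr = 234.74 Cr
Health Levy: 1.29% × 3,960.00 Cr = 51.08 Cr
Pension Levy: 1.7% × 3,960.00 Cr = 67.32 Cr
Total: 234.74 Cr + 51.08 Cr + 67.32 Cr = 353.14 Cr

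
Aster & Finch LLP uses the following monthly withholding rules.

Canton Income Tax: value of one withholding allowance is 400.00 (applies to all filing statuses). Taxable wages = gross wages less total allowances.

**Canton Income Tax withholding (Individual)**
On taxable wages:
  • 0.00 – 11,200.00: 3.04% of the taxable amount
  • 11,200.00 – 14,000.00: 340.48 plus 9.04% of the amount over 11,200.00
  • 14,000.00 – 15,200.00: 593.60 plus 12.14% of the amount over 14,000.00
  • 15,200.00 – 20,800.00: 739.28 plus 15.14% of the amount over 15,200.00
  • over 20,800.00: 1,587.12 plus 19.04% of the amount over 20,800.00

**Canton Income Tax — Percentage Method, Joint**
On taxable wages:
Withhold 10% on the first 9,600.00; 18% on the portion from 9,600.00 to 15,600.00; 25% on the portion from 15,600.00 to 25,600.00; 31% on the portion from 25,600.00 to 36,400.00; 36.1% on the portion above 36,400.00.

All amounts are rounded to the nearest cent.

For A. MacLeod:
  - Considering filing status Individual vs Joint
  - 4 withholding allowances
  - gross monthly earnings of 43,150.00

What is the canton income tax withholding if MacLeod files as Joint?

Canton Income Tax (Joint): taxable = 43,150.00 − 4×400.00 = 41,550.00
  7,888.00 + 36.1% × (41,550.00 − 36,400.00) = 7,888.00 + 36.1% × 5,150.00 = 9,747.15

9,747.15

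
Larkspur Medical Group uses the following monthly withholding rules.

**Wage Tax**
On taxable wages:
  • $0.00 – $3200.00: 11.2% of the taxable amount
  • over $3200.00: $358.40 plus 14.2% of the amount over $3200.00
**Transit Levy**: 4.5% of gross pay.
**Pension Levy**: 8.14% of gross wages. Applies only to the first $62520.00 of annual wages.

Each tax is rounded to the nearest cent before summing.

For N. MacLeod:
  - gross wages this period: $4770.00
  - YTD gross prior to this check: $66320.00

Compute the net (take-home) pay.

$3974.01

Wage Tax: taxable = $4770.00
  $358.40 + 14.2% × ($4770.00 − $3200.00) = $358.40 + 14.2% × $1570.00 = $581.34
Transit Levy: 4.5% × $4770.00 = $214.65
Pension Levy: YTD $66320.00 ≥ cap $62520.00 → $0.00
Total withheld: $581.34 + $214.65 + $0.00 = $795.99
Net pay: $4770.00 − $795.99 = $3974.01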